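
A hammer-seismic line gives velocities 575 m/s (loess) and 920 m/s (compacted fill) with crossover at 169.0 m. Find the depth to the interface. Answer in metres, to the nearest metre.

41 m

x_cross = 2h·√((V₂+V₁)/(V₂−V₁)) → h = x_cross / (2·√((V₂+V₁)/(V₂−V₁))).
√((V₂+V₁)/(V₂−V₁)) = √((920+575)/(920−575)) = 2.0817.
h = 169.0 / (2·2.0817) = 40.59 m.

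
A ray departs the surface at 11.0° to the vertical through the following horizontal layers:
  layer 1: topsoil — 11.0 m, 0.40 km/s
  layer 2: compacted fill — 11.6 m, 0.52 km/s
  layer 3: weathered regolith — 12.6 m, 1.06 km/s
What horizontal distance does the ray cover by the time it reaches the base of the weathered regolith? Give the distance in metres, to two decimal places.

12.49 m

Ray parameter p = sin 11.0° / 0.40 km/s = 4.7702e-01 s/km.
Layer 1: θ = 11.00°; offset = 11.0·tan 11.00° = 2.1382 m.
Layer 2: sin θ = p·0.52 = 0.2481 → θ = 14.36°; offset = 11.6·tan 14.36° = 2.9702 m.
Layer 3: sin θ = p·1.06 = 0.5056 → θ = 30.37°; offset = 12.6·tan 30.37° = 7.3847 m.
Total horizontal offset = 12.4931 m.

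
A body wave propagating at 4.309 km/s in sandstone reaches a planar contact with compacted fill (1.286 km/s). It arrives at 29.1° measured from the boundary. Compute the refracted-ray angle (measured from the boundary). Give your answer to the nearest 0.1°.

Angle from the normal: 90° − 29.1° = 60.9°.
Snell's law: sin θ₂ = (V₂/V₁)·sin θ₁ = (1.286/4.309)·sin 60.9° = 0.2608.
θ₂ = sin⁻¹(0.2608) = 15.12° (from vertical).
From the interface: 90° − 15.12° = 74.88°.

74.9°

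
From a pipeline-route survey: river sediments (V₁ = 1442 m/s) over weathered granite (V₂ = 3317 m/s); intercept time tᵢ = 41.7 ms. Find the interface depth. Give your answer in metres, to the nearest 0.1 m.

θ_c = arcsin(1442/3317) = 25.77°; cos θ_c = 0.9006.
tᵢ = 2h cos θ_c/V₁ ⇒ h = tᵢ·V₁/(2 cos θ_c) = 0.0417·1442/(2·0.9006) = 33.39 m.

33.4 m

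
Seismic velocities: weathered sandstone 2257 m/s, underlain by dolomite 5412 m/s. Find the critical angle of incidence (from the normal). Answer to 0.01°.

24.65°

Critical incidence: sin θ_c = V₁/V₂ = 2257/5412 = 0.4170.
θ_c = arcsin 0.4170 = 24.65°.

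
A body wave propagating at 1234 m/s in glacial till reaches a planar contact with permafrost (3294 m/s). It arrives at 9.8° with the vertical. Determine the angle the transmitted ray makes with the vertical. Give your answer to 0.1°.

27.0°

Snell's law: sin θ₂ = (V₂/V₁)·sin θ₁ = (3294/1234)·sin 9.8° = 0.4544.
θ₂ = arcsin 0.4544 = 27.02° from the normal.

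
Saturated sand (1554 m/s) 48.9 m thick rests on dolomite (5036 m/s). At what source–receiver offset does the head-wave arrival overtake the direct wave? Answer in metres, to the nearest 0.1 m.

134.5 m

θ_c = arcsin(1554/5036) = 17.97°, so cos θ_c = 0.9512 and tᵢ = 2h cos θ_c/V₁ = 0.0599 s.
At crossover x/V₁ = x/V₂ + tᵢ ⇒ x = tᵢ/(1/V₁ − 1/V₂) = 0.05986/(6.4350e-04 − 1.9857e-04) = 134.54 m.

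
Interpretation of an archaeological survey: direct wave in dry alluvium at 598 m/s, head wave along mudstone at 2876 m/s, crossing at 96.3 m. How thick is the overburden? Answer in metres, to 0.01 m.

h = (x_cross/2)·√((V₂−V₁)/(V₂+V₁)).
(V₂−V₁)/(V₂+V₁) = (2876−598)/(2876+598) = 0.6557; √ = 0.8098.
h = (96.3/2)·0.8098 = 38.99 m.

38.99 m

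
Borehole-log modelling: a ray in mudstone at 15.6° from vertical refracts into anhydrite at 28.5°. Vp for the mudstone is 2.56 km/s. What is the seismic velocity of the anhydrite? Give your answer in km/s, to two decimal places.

4.54 km/s

Snell's law: sin 15.6°/V₁ = sin 28.5°/V₂.
V₂ = V₁·sin 28.5°/sin 15.6° = 2.56 × 1.7744 = 4.54 km/s.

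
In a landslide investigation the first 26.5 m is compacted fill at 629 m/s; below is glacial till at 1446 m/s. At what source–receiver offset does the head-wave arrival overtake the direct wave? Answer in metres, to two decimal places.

84.46 m

θ_c = arcsin(629/1446) = 25.78°, so cos θ_c = 0.9004 and tᵢ = 2h cos θ_c/V₁ = 0.0759 s.
At crossover x/V₁ = x/V₂ + tᵢ ⇒ x = tᵢ/(1/V₁ − 1/V₂) = 0.07587/(1.5898e-03 − 6.9156e-04) = 84.46 m.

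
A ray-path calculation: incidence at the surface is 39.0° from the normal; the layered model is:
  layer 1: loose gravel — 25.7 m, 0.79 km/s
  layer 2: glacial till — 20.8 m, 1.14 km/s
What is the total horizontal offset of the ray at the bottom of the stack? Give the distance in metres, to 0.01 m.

65.93 m

Apply Snell's law at each interface; in layer i the horizontal offset is hᵢ·tan θᵢ.
Layer 1: θ = 39.00°; offset = 25.7·tan 39.00° = 20.8114 m.
Layer 2: sin θ = 1.14·sin 39.0°/0.79 = 0.9081, θ = 65.25°; offset = 20.8·tan 65.25° = 45.1159 m.
Total horizontal offset = 65.9273 m.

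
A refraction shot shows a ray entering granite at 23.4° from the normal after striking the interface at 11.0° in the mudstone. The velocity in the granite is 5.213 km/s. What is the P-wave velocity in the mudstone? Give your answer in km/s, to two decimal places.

Snell's law: sin 11.0°/V₁ = sin 23.4°/V₂.
V₁ = V₂·sin 11.0°/sin 23.4° = 5.213 × 0.4804 = 2.50 km/s.

2.50 km/s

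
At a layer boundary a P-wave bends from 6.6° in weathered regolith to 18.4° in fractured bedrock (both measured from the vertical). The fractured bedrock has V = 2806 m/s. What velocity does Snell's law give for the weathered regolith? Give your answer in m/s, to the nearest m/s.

Snell's law: sin 6.6°/V₁ = sin 18.4°/V₂.
V₁ = V₂·sin 6.6°/sin 18.4° = 2806 × 0.3641 = 1021.75 m/s.

1022 m/s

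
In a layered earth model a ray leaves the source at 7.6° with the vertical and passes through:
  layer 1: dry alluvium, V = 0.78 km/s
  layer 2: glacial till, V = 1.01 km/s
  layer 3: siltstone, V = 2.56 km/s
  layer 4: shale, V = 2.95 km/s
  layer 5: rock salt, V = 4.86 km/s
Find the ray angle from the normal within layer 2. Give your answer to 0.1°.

Snell's law across each interface conserves sin θ / V, so sin θ_2 = V_2·sin θ₁/V₁.
sin θ_2 = 1.01 × sin 7.6° / 0.78 = 0.1713.
θ_2 = 9.86° from the vertical.

9.9°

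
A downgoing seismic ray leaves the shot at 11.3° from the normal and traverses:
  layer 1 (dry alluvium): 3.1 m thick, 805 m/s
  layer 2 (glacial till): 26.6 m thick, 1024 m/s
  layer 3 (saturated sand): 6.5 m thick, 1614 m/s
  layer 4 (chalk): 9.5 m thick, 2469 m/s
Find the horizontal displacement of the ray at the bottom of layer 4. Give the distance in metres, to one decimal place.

17.4 m

Apply Snell's law at each interface; in layer i the horizontal offset is hᵢ·tan θᵢ.
Layer 1: θ = 11.30°; offset = 3.1·tan 11.30° = 0.619 m.
Layer 2: sin θ = 1024·sin 11.3°/805 = 0.2493, θ = 14.43°; offset = 26.6·tan 14.43° = 6.846 m.
Layer 3: sin θ = 1614·sin 11.3°/805 = 0.3929, θ = 23.13°; offset = 6.5·tan 23.13° = 2.777 m.
Layer 4: sin θ = 2469·sin 11.3°/805 = 0.6010, θ = 36.94°; offset = 9.5·tan 36.94° = 7.143 m.
Σ offsets = 17.386 m.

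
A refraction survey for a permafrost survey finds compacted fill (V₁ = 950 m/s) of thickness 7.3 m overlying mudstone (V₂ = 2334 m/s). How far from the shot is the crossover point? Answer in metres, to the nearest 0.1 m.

x_cross = 2h·√((V₂+V₁)/(V₂−V₁)).
(V₂+V₁)/(V₂−V₁) = (2334+950)/(2334−950) = 2.3728; √ = 1.5404.
x_cross = 2·7.3·1.5404 = 22.49 m.

22.5 m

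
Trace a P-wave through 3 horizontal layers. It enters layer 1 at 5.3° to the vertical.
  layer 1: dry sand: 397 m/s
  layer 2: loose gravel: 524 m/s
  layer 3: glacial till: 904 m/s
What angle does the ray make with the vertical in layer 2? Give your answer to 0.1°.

7.0°

Ray parameter p = sin 5.3° / 397 = 2.3267e-04 s/m.
sin θ_2 = p·V_2 = 2.3267e-04 × 524 = 0.1219.
θ_2 = arcsin 0.1219 = 7.00°.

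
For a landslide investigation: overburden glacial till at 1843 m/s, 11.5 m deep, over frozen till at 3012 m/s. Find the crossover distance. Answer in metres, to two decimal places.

46.87 m

θ_c = arcsin(1843/3012) = 37.73°, so cos θ_c = 0.7909 and tᵢ = 2h cos θ_c/V₁ = 0.0099 s.
At crossover x/V₁ = x/V₂ + tᵢ ⇒ x = tᵢ/(1/V₁ − 1/V₂) = 0.00987/(5.4259e-04 − 3.3201e-04) = 46.87 m.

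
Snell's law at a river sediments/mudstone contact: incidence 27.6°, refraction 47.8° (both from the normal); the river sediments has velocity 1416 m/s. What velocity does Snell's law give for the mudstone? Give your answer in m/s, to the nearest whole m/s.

2264 m/s

Snell's law: sin 27.6°/V₁ = sin 47.8°/V₂.
V₂ = V₁·sin 47.8°/sin 27.6° = 1416 × 1.5990 = 2264.17 m/s.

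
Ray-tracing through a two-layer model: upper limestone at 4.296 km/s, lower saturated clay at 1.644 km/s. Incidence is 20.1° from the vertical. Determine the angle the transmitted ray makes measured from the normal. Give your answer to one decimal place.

sin θ₁/V₁ = sin θ₂/V₂ ⇒ sin θ₂ = 1.644·sin 20.1°/4.296 = 1.644·0.3437/4.296 = 0.1315.
θ₂ = arcsin 0.1315 = 7.56° from the normal.

7.6°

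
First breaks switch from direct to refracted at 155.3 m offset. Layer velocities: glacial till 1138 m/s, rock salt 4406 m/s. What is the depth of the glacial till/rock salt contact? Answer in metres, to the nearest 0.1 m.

x_cross = 2h·√((V₂+V₁)/(V₂−V₁)) → h = x_cross / (2·√((V₂+V₁)/(V₂−V₁))).
√((V₂+V₁)/(V₂−V₁)) = √((4406+1138)/(4406−1138)) = 1.3025.
h = 155.3 / (2·1.3025) = 59.62 m.

59.6 m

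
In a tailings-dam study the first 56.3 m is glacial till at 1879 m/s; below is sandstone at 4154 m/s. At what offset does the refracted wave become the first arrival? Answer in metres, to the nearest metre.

183 m

x_cross = 2h·√((V₂+V₁)/(V₂−V₁)).
(V₂+V₁)/(V₂−V₁) = (4154+1879)/(4154−1879) = 2.6519; √ = 1.6285.
x_cross = 2·56.3·1.6285 = 183.36 m.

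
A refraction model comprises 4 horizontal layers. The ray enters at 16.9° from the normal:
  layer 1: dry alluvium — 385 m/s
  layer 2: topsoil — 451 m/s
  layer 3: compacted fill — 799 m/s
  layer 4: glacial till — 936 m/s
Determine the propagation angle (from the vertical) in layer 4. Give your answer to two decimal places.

Ray parameter p = sin 16.9° / 385 = 7.5507e-04 s/m.
sin θ_4 = p·V_4 = 7.5507e-04 × 936 = 0.7067.
θ_4 = arcsin 0.7067 = 44.97°.

44.97°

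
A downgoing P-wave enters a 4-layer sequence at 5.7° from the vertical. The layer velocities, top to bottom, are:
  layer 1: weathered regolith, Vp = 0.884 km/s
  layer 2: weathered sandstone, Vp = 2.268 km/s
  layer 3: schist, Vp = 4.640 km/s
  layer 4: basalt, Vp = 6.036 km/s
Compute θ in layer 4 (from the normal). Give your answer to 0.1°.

Ray parameter p = sin 5.7° / 0.884 = 1.1235e-01 s/km.
sin θ_4 = p·V_4 = 1.1235e-01 × 6.036 = 0.6782.
θ_4 = 42.70° from the vertical.

42.7°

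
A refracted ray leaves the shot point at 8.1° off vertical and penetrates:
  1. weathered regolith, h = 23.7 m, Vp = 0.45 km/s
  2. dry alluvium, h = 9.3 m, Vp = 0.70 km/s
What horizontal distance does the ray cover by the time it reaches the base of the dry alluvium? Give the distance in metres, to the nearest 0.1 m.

Apply Snell's law at each interface; in layer i the horizontal offset is hᵢ·tan θᵢ.
Layer 1: θ = 8.10°; offset = 23.7·tan 8.10° = 3.373 m.
Layer 2: sin θ = 0.70·sin 8.1°/0.45 = 0.2192, θ = 12.66°; offset = 9.3·tan 12.66° = 2.089 m.
Summing the layer offsets gives 5.462 m.

5.5 m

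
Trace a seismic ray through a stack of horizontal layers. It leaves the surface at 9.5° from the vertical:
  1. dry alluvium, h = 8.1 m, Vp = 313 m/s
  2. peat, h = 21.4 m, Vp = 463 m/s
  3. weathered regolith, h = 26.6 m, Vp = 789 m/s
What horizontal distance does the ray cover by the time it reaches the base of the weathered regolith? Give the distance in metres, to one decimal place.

Apply Snell's law at each interface; in layer i the horizontal offset is hᵢ·tan θᵢ.
Layer 1: θ = 9.50°; offset = 8.1·tan 9.50° = 1.355 m.
Layer 2: sin θ = 463·sin 9.5°/313 = 0.2441, θ = 14.13°; offset = 21.4·tan 14.13° = 5.388 m.
Layer 3: sin θ = 789·sin 9.5°/313 = 0.4160, θ = 24.59°; offset = 26.6·tan 24.59° = 12.170 m.
Summing the layer offsets gives 18.913 m.

18.9 m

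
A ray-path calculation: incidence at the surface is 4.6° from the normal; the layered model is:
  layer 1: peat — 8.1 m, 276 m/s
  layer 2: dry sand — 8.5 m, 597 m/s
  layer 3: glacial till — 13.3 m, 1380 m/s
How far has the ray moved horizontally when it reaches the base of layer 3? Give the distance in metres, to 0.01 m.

Ray parameter p = sin 4.6° / 276 m/s = 2.9058e-04 s/m.
Layer 1: θ = 4.60°; offset = 8.1·tan 4.60° = 0.6517 m.
Layer 2: sin θ = p·597 = 0.1735 → θ = 9.99°; offset = 8.5·tan 9.99° = 1.4972 m.
Layer 3: sin θ = p·1380 = 0.4010 → θ = 23.64°; offset = 13.3·tan 23.64° = 5.8218 m.
Total horizontal offset = 7.9707 m.

7.97 m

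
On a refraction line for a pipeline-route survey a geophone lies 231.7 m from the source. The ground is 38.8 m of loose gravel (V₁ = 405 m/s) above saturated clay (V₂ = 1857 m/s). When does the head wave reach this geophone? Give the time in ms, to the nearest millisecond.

θ_c = arcsin(V₁/V₂) = arcsin(405/1857) = 12.60°, cos θ_c = 0.9759.
Intercept time tᵢ = 2h cos θ_c / V₁ = 2·38.8·0.9759/405 = 0.18699 s.
t = x/V₂ + tᵢ = 231.7/1857 + 0.18699 = 0.31176 s.

312 ms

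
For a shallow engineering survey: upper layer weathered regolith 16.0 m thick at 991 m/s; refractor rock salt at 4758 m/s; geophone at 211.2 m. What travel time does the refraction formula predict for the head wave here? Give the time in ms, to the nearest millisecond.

76 ms

θ_c = arcsin(V₁/V₂) = arcsin(991/4758) = 12.02°, cos θ_c = 0.9781.
Intercept time tᵢ = 2h cos θ_c / V₁ = 2·16.0·0.9781/991 = 0.03158 s.
t = x/V₂ + tᵢ = 211.2/4758 + 0.03158 = 0.07597 s.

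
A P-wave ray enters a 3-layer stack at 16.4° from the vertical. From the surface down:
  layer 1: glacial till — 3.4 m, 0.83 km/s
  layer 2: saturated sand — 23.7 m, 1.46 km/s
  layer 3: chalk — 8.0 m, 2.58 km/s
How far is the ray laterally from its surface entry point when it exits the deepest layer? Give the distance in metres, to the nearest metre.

29 m

p = sin θ₁/V₁ = sin 16.4°/0.83 = 3.4017e-01 s/km is conserved through the stack.
Layer 1: θ = 16.40°; offset = 3.4·tan 16.40° = 1.001 m.
Layer 2: sin θ = p·1.46 = 0.4966 → θ = 29.78°; offset = 23.7·tan 29.78° = 13.561 m.
Layer 3: sin θ = p·2.58 = 0.8776 → θ = 61.36°; offset = 8.0·tan 61.36° = 14.648 m.
Summing the layer offsets gives 29.210 m.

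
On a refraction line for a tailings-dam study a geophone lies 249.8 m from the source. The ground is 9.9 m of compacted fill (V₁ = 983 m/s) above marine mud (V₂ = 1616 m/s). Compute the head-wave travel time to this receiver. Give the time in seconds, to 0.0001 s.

θ_c = arcsin(V₁/V₂) = arcsin(983/1616) = 37.47°, cos θ_c = 0.7937.
Intercept time tᵢ = 2h cos θ_c / V₁ = 2·9.9·0.7937/983 = 0.01599 s.
t = x/V₂ + tᵢ = 249.8/1616 + 0.01599 = 0.17057 s.

0.1706 s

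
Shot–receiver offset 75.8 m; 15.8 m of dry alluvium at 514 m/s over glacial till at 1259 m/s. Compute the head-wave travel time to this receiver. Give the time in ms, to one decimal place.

t = x/V₂ + 2h·√(V₂²−V₁²)/(V₁V₂).
√(V₂²−V₁²) = √(1259²−514²) = 1149.3 m/s; delay term = 2·15.8·1149.3/(514·1259) = 0.05612 s.
t = 75.8/1259 + 0.05612 = 0.11633 s.

116.3 ms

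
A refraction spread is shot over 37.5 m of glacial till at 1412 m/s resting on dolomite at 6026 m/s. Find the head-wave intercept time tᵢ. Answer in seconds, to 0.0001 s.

tᵢ = 2h·√(V₂²−V₁²)/(V₁V₂).
√(V₂²−V₁²) = √(6026²−1412²) = 5858.2 m/s.
tᵢ = 2·37.5·5858.2/(1412·6026) = 0.05164 s.

0.0516 s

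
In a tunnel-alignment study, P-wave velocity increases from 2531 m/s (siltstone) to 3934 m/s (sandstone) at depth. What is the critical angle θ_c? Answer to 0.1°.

At critical incidence the refracted ray runs along the interface (θ₂ = 90°), so sin θ_c = V₁/V₂.
θ_c = arcsin(2531/3934) = arcsin 0.6434 = 40.04°.

40.0°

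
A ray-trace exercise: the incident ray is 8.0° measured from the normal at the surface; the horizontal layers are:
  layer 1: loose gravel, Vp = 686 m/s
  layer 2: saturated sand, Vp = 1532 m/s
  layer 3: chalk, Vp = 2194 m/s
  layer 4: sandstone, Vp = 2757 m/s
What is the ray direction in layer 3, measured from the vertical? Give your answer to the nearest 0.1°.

26.4°

Snell's law across each interface conserves sin θ / V, so sin θ_3 = V_3·sin θ₁/V₁.
sin θ_3 = 2194 × sin 8.0° / 686 = 0.4451.
θ_3 = arcsin 0.4451 = 26.43°.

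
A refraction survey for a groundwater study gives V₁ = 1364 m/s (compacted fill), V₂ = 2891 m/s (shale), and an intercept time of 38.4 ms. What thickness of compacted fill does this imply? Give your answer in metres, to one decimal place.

29.7 m

θ_c = arcsin(1364/2891) = 28.15°; cos θ_c = 0.8817.
tᵢ = 2h cos θ_c/V₁ ⇒ h = tᵢ·V₁/(2 cos θ_c) = 0.0384·1364/(2·0.8817) = 29.70 m.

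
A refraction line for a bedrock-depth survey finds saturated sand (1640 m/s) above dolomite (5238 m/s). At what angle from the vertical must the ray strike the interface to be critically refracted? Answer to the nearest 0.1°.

At critical incidence the refracted ray runs along the interface (θ₂ = 90°), so sin θ_c = V₁/V₂.
θ_c = arcsin(1640/5238) = arcsin 0.3131 = 18.25°.

18.2°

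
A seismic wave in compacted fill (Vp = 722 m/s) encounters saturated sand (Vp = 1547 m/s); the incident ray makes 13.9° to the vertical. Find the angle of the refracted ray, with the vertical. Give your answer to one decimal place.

Snell's law: sin θ₂ = (V₂/V₁)·sin θ₁ = (1547/722)·sin 13.9° = 0.5147.
θ₂ = arcsin 0.5147 = 30.98° from the normal.

31.0°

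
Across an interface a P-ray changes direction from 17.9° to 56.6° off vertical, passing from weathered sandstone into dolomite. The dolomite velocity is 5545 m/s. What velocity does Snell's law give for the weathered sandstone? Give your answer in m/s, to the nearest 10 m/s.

sin 17.9° = 0.3074; sin 56.6° = 0.8348.
V₁ = V₂·(sin θ₁/sin θ₂) = 5545·(0.3074/0.8348) = 2041.44 m/s.

2040 m/s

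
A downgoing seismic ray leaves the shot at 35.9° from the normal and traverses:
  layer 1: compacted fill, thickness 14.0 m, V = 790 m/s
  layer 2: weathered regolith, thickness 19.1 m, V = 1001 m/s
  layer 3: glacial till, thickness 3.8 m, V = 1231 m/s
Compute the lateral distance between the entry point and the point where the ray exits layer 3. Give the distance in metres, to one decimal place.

39.9 m

p = sin θ₁/V₁ = sin 35.9°/790 = 7.4224e-04 s/m is conserved through the stack.
Layer 1: θ = 35.90°; offset = 14.0·tan 35.90° = 10.134 m.
Layer 2: sin θ = p·1001 = 0.7430 → θ = 47.99°; offset = 19.1·tan 47.99° = 21.203 m.
Layer 3: sin θ = p·1231 = 0.9137 → θ = 66.02°; offset = 3.8·tan 66.02° = 8.544 m.
Summing the layer offsets gives 39.881 m.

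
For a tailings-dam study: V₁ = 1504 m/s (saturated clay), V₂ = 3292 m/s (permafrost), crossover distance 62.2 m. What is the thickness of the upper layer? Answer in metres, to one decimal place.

19.0 m

h = (x_cross/2)·√((V₂−V₁)/(V₂+V₁)).
(V₂−V₁)/(V₂+V₁) = (3292−1504)/(3292+1504) = 0.3728; √ = 0.6106.
h = (62.2/2)·0.6106 = 18.99 m.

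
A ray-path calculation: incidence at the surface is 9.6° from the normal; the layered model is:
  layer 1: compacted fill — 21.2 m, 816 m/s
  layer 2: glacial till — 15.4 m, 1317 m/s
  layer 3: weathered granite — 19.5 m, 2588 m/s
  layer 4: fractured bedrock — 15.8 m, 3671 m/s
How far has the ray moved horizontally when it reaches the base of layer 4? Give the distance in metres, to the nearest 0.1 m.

38.0 m

Ray parameter p = sin 9.6° / 816 m/s = 2.0437e-04 s/m.
Layer 1: θ = 9.60°; offset = 21.2·tan 9.60° = 3.586 m.
Layer 2: sin θ = p·1317 = 0.2692 → θ = 15.61°; offset = 15.4·tan 15.61° = 4.304 m.
Layer 3: sin θ = p·2588 = 0.5289 → θ = 31.93°; offset = 19.5·tan 31.93° = 12.153 m.
Layer 4: sin θ = p·3671 = 0.7503 → θ = 48.61°; offset = 15.8·tan 48.61° = 17.929 m.
Total horizontal offset = 37.972 m.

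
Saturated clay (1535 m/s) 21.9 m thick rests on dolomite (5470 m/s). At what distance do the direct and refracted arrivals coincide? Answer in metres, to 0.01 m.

58.44 m

θ_c = arcsin(1535/5470) = 16.30°, so cos θ_c = 0.9598 and tᵢ = 2h cos θ_c/V₁ = 0.0274 s.
At crossover x/V₁ = x/V₂ + tᵢ ⇒ x = tᵢ/(1/V₁ − 1/V₂) = 0.02739/(6.5147e-04 − 1.8282e-04) = 58.44 m.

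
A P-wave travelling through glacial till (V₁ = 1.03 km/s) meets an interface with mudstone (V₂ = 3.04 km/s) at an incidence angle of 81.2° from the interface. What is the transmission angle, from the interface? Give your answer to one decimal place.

Convert to the normal: θ₁ = 90° − 81.2° = 8.8°.
Snell's law: sin θ₂ = (V₂/V₁)·sin θ₁ = (3.04/1.03)·sin 8.8° = 0.4515.
θ₂ = sin⁻¹(0.4515) = 26.84° (from vertical).
From the interface: 90° − 26.84° = 63.16°.

63.2°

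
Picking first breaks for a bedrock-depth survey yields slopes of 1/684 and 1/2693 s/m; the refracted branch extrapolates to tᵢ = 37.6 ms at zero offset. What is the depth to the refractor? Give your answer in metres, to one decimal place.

θ_c = arcsin(684/2693) = 14.71°; cos θ_c = 0.9672.
tᵢ = 2h cos θ_c/V₁ ⇒ h = tᵢ·V₁/(2 cos θ_c) = 0.0376·684/(2·0.9672) = 13.30 m.

13.3 m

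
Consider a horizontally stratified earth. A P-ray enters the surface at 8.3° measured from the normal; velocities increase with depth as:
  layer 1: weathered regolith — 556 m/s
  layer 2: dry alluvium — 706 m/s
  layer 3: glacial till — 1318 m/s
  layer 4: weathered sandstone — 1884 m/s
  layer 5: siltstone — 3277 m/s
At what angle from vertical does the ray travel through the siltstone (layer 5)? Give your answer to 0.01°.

58.30°

Snell's law across each interface conserves sin θ / V, so sin θ_5 = V_5·sin θ₁/V₁.
sin θ_5 = 3277 × sin 8.3° / 556 = 0.8508.
θ_5 = 58.30° from the vertical.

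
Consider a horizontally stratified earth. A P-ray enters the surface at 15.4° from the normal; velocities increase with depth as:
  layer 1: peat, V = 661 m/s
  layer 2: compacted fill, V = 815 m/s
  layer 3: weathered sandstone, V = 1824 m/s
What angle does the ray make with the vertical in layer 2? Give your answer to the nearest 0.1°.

Ray parameter p = sin 15.4° / 661 = 4.0175e-04 s/m.
sin θ_2 = p·V_2 = 4.0175e-04 × 815 = 0.3274.
θ_2 = 19.11° from the vertical.

19.1°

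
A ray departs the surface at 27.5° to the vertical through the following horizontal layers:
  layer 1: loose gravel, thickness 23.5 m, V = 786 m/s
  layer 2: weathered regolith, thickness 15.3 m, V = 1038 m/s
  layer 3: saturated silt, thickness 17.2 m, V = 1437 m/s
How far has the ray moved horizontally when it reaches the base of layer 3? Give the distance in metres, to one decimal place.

p = sin θ₁/V₁ = sin 27.5°/786 = 5.8747e-04 s/m is conserved through the stack.
Layer 1: θ = 27.50°; offset = 23.5·tan 27.50° = 12.233 m.
Layer 2: sin θ = p·1038 = 0.6098 → θ = 37.57°; offset = 15.3·tan 37.57° = 11.772 m.
Layer 3: sin θ = p·1437 = 0.8442 → θ = 57.59°; offset = 17.2·tan 57.59° = 27.087 m.
Summing the layer offsets gives 51.092 m.

51.1 m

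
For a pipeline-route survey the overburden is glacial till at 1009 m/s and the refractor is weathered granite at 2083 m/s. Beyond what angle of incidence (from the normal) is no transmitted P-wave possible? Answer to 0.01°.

Critical incidence: sin θ_c = V₁/V₂ = 1009/2083 = 0.4844.
θ_c = arcsin 0.4844 = 28.97°.

28.97°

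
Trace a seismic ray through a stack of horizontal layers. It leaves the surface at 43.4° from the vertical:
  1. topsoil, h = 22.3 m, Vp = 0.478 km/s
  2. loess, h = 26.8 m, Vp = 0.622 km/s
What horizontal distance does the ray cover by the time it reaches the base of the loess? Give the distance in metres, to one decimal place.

p = sin θ₁/V₁ = sin 43.4°/0.478 = 1.4374e+00 s/km is conserved through the stack.
Layer 1: θ = 43.40°; offset = 22.3·tan 43.40° = 21.088 m.
Layer 2: sin θ = p·0.622 = 0.8941 → θ = 63.39°; offset = 26.8·tan 63.39° = 53.495 m.
Summing the layer offsets gives 74.583 m.

74.6 m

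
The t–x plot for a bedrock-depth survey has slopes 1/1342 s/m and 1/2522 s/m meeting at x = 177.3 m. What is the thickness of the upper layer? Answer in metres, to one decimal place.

49.0 m

x_cross = 2h·√((V₂+V₁)/(V₂−V₁)) → h = x_cross / (2·√((V₂+V₁)/(V₂−V₁))).
√((V₂+V₁)/(V₂−V₁)) = √((2522+1342)/(2522−1342)) = 1.8096.
h = 177.3 / (2·1.8096) = 48.99 m.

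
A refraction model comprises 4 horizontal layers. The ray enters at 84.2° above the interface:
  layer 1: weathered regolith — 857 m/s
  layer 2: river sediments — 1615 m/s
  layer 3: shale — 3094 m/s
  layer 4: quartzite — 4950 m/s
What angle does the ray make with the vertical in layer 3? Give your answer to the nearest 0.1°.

21.4°

From the normal: θ₁ = 90° − 84.2° = 5.8°.
Ray parameter p = sin 5.8° / 857 = 1.1792e-04 s/m.
sin θ_3 = p·V_3 = 1.1792e-04 × 3094 = 0.3648.
θ_3 = arcsin 0.3648 = 21.40°.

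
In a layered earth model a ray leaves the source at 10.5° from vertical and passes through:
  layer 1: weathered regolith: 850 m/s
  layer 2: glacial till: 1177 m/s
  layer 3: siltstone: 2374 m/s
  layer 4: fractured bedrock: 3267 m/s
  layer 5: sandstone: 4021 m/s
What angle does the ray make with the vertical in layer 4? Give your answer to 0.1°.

44.5°

Snell's law across each interface conserves sin θ / V, so sin θ_4 = V_4·sin θ₁/V₁.
sin θ_4 = 3267 × sin 10.5° / 850 = 0.7004.
θ_4 = 44.46° from the vertical.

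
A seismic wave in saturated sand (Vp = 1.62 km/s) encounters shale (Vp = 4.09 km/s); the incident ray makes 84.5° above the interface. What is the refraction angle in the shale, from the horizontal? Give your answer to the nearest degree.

76°

Convert to the normal: θ₁ = 90° − 84.5° = 5.5°.
sin θ₁/V₁ = sin θ₂/V₂ ⇒ sin θ₂ = 4.09·sin 5.5°/1.62 = 4.09·0.0958/1.62 = 0.2420.
θ₂ = arcsin 0.2420 = 14.00° from the normal.
From the interface: 90° − 14.00° = 76.00°.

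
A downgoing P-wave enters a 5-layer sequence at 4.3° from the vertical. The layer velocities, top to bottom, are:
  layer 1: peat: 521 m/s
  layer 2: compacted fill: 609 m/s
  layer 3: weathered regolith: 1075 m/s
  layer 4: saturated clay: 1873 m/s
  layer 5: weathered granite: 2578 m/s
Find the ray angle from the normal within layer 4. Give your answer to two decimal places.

15.64°

Ray parameter p = sin 4.3° / 521 = 1.4391e-04 s/m.
sin θ_4 = p·V_4 = 1.4391e-04 × 1873 = 0.2695.
θ_4 = 15.64° from the vertical.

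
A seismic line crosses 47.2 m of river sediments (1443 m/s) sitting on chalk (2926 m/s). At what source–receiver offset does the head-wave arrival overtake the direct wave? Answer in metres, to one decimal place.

x_cross = 2h·√((V₂+V₁)/(V₂−V₁)).
(V₂+V₁)/(V₂−V₁) = (2926+1443)/(2926−1443) = 2.9461; √ = 1.7164.
x_cross = 2·47.2·1.7164 = 162.03 m.

162.0 m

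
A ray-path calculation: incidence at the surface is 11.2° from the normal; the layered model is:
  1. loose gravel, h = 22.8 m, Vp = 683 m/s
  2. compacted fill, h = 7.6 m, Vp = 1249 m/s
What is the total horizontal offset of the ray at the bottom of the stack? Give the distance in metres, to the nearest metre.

p = sin θ₁/V₁ = sin 11.2°/683 = 2.8438e-04 s/m is conserved through the stack.
Layer 1: θ = 11.20°; offset = 22.8·tan 11.20° = 4.515 m.
Layer 2: sin θ = p·1249 = 0.3552 → θ = 20.81°; offset = 7.6·tan 20.81° = 2.888 m.
Σ offsets = 7.402 m.

7 m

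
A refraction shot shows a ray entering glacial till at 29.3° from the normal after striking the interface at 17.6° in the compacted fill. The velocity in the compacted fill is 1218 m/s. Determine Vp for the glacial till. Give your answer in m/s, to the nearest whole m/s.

1971 m/s

sin 17.6° = 0.3024; sin 29.3° = 0.4894.
V₂ = V₁·(sin θ₂/sin θ₁) = 1218·(0.4894/0.3024) = 1971.32 m/s.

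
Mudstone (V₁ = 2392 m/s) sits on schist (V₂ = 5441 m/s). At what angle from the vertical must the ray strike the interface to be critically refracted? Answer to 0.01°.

26.08°

At critical incidence the refracted ray runs along the interface (θ₂ = 90°), so sin θ_c = V₁/V₂.
θ_c = arcsin(2392/5441) = arcsin 0.4396 = 26.08°.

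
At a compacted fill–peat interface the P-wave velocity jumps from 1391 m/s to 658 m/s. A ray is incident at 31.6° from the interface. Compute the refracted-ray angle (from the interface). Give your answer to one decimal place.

66.2°

Angle from the normal: 90° − 31.6° = 58.4°.
Snell's law: sin θ₂ = (V₂/V₁)·sin θ₁ = (658/1391)·sin 58.4° = 0.4029.
θ₂ = arcsin 0.4029 = 23.76° from the normal.
From the interface: 90° − 23.76° = 66.24°.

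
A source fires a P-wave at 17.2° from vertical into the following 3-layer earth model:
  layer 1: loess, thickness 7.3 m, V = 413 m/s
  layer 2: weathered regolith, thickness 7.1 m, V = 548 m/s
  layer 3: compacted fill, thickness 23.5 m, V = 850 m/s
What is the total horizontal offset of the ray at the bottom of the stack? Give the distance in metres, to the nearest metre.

Ray parameter p = sin 17.2° / 413 m/s = 7.1600e-04 s/m.
Layer 1: θ = 17.20°; offset = 7.3·tan 17.20° = 2.260 m.
Layer 2: sin θ = p·548 = 0.3924 → θ = 23.10°; offset = 7.1·tan 23.10° = 3.029 m.
Layer 3: sin θ = p·850 = 0.6086 → θ = 37.49°; offset = 23.5·tan 37.49° = 18.025 m.
Summing the layer offsets gives 23.313 m.

23 m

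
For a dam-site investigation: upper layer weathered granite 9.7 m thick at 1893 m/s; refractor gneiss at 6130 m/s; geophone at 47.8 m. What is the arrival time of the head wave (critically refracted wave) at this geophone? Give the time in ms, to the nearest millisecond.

18 ms

θ_c = arcsin(V₁/V₂) = arcsin(1893/6130) = 17.99°, cos θ_c = 0.9511.
Intercept time tᵢ = 2h cos θ_c / V₁ = 2·9.7·0.9511/1893 = 0.00975 s.
t = x/V₂ + tᵢ = 47.8/6130 + 0.00975 = 0.01755 s.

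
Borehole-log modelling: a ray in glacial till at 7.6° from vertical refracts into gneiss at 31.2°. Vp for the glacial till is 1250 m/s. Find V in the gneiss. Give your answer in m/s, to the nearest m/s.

sin 7.6° = 0.1323; sin 31.2° = 0.5180.
V₂ = V₁·(sin θ₂/sin θ₁) = 1250·(0.5180/0.1323) = 4896.05 m/s.

4896 m/s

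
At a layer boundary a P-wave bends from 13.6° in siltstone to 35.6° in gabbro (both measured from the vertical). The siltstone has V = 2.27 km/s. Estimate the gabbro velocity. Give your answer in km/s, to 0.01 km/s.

5.62 km/s

sin 13.6° = 0.2351; sin 35.6° = 0.5821.
V₂ = V₁·(sin θ₂/sin θ₁) = 2.27·(0.5821/0.2351) = 5.62 km/s.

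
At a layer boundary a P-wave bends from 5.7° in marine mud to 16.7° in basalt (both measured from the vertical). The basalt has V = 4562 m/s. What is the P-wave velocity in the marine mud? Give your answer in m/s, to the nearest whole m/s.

Snell's law: sin 5.7°/V₁ = sin 16.7°/V₂.
V₁ = V₂·sin 5.7°/sin 16.7° = 4562 × 0.3456 = 1576.75 m/s.

1577 m/s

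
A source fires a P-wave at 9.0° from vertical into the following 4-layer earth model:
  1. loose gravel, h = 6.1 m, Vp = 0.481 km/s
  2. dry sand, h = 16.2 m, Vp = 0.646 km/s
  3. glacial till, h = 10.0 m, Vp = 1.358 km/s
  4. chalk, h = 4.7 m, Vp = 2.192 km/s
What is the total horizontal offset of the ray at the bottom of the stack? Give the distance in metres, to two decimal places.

14.15 m

Ray parameter p = sin 9.0° / 0.481 km/s = 3.2523e-01 s/km.
Layer 1: θ = 9.00°; offset = 6.1·tan 9.00° = 0.9661 m.
Layer 2: sin θ = p·0.646 = 0.2101 → θ = 12.13°; offset = 16.2·tan 12.13° = 3.4813 m.
Layer 3: sin θ = p·1.358 = 0.4417 → θ = 26.21°; offset = 10.0·tan 26.21° = 4.9227 m.
Layer 4: sin θ = p·2.192 = 0.7129 → θ = 45.47°; offset = 4.7·tan 45.47° = 4.7780 m.
Total horizontal offset = 14.1481 m.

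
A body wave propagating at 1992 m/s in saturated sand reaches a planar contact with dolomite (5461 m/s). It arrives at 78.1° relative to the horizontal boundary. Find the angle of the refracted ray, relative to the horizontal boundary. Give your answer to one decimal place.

55.6°

Convert to the normal: θ₁ = 90° − 78.1° = 11.9°.
Snell's law: sin θ₂ = (V₂/V₁)·sin θ₁ = (5461/1992)·sin 11.9° = 0.5653.
θ₂ = sin⁻¹(0.5653) = 34.42° (from vertical).
From the interface: 90° − 34.42° = 55.58°.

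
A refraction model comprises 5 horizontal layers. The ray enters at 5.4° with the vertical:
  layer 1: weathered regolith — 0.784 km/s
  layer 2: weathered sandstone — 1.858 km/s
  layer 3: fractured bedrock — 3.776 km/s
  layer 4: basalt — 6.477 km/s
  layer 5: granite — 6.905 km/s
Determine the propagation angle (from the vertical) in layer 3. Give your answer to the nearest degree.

Snell's law across each interface conserves sin θ / V, so sin θ_3 = V_3·sin θ₁/V₁.
sin θ_3 = 3.776 × sin 5.4° / 0.784 = 0.4533.
θ_3 = arcsin 0.4533 = 26.95°.

27°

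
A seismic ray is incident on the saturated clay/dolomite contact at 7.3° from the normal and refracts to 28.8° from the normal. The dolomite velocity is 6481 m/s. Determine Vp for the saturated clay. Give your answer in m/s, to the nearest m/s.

1709 m/s

Snell's law: sin 7.3°/V₁ = sin 28.8°/V₂.
V₁ = V₂·sin 7.3°/sin 28.8° = 6481 × 0.2638 = 1709.39 m/s.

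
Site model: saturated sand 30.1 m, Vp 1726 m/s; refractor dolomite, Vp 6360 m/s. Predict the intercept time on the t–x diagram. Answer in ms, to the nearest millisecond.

34 ms

θ_c = arcsin(V₁/V₂) = arcsin(1726/6360) = 15.75°; cos θ_c = 0.9625.
tᵢ = 2h·cos θ_c / V₁ = 2·30.1·0.9625 / 1726 = 0.03357 s.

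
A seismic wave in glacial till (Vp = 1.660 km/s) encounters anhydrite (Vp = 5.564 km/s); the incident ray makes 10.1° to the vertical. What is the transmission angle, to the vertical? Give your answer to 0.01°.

36.00°

sin θ₁/V₁ = sin θ₂/V₂ ⇒ sin θ₂ = 5.564·sin 10.1°/1.660 = 5.564·0.1754/1.660 = 0.5878.
θ₂ = sin⁻¹(0.5878) = 36.00° (from vertical).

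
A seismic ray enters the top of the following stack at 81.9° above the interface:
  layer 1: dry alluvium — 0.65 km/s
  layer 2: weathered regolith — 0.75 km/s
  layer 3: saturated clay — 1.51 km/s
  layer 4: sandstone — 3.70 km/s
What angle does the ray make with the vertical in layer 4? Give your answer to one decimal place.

From the normal: θ₁ = 90° − 81.9° = 8.1°.
Ray parameter p = sin 8.1° / 0.65 = 2.1677e-01 s/km.
sin θ_4 = p·V_4 = 2.1677e-01 × 3.70 = 0.8021.
θ_4 = 53.33° from the vertical.

53.3°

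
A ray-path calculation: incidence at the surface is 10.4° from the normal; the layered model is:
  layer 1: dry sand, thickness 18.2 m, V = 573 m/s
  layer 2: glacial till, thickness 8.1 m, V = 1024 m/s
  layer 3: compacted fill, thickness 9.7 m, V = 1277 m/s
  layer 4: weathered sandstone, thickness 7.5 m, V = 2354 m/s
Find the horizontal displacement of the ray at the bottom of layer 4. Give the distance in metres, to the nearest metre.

Apply Snell's law at each interface; in layer i the horizontal offset is hᵢ·tan θᵢ.
Layer 1: θ = 10.40°; offset = 18.2·tan 10.40° = 3.340 m.
Layer 2: sin θ = 1024·sin 10.4°/573 = 0.3226, θ = 18.82°; offset = 8.1·tan 18.82° = 2.761 m.
Layer 3: sin θ = 1277·sin 10.4°/573 = 0.4023, θ = 23.72°; offset = 9.7·tan 23.72° = 4.263 m.
Layer 4: sin θ = 2354·sin 10.4°/573 = 0.7416, θ = 47.87°; offset = 7.5·tan 47.87° = 8.291 m.
Summing the layer offsets gives 18.655 m.

19 m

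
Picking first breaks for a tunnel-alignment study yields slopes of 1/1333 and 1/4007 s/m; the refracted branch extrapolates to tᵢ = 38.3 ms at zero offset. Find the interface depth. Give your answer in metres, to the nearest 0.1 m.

27.1 m

h = tᵢ·V₁·V₂ / (2·√(V₂²−V₁²)).
√(V₂²−V₁²) = √(4007² − 1333²) = 3778.8 m/s.
h = 0.0383 s × 1333 × 4007 / (2 × 3778.8) = 27.07 m.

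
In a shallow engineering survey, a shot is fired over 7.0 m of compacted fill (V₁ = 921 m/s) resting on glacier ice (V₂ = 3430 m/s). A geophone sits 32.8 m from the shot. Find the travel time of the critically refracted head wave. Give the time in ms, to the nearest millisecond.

24 ms

θ_c = arcsin(V₁/V₂) = arcsin(921/3430) = 15.58°, cos θ_c = 0.9633.
Intercept time tᵢ = 2h cos θ_c / V₁ = 2·7.0·0.9633/921 = 0.01464 s.
t = x/V₂ + tᵢ = 32.8/3430 + 0.01464 = 0.02421 s.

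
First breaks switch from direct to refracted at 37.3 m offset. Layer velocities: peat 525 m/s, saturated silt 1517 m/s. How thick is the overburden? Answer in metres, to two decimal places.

x_cross = 2h·√((V₂+V₁)/(V₂−V₁)) → h = x_cross / (2·√((V₂+V₁)/(V₂−V₁))).
√((V₂+V₁)/(V₂−V₁)) = √((1517+525)/(1517−525)) = 1.4347.
h = 37.3 / (2·1.4347) = 13.00 m.

13.00 m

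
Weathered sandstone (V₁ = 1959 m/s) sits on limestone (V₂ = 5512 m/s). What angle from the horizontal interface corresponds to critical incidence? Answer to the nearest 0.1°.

69.2°

Critical incidence: sin θ_c = V₁/V₂ = 1959/5512 = 0.3554.
θ_c = arcsin 0.3554 = 20.82°.
Measured from the interface: 90° − 20.82° = 69.18°.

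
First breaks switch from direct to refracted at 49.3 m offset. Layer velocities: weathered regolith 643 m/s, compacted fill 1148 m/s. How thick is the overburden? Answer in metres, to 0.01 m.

x_cross = 2h·√((V₂+V₁)/(V₂−V₁)) → h = x_cross / (2·√((V₂+V₁)/(V₂−V₁))).
√((V₂+V₁)/(V₂−V₁)) = √((1148+643)/(1148−643)) = 1.8832.
h = 49.3 / (2·1.8832) = 13.09 m.

13.09 m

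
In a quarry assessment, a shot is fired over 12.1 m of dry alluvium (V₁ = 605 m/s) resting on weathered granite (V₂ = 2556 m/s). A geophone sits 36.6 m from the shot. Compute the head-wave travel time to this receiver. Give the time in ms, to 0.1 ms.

θ_c = arcsin(V₁/V₂) = arcsin(605/2556) = 13.69°, cos θ_c = 0.9716.
Intercept time tᵢ = 2h cos θ_c / V₁ = 2·12.1·0.9716/605 = 0.03886 s.
t = x/V₂ + tᵢ = 36.6/2556 + 0.03886 = 0.05318 s.

53.2 ms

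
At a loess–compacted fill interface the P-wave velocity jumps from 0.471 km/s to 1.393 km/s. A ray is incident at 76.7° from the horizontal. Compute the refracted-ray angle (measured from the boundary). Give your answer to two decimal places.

Convert to the normal: θ₁ = 90° − 76.7° = 13.3°.
sin θ₁/V₁ = sin θ₂/V₂ ⇒ sin θ₂ = 1.393·sin 13.3°/0.471 = 1.393·0.2300/0.471 = 0.6804.
θ₂ = arcsin 0.6804 = 42.87° from the normal.
From the interface: 90° − 42.87° = 47.13°.

47.13°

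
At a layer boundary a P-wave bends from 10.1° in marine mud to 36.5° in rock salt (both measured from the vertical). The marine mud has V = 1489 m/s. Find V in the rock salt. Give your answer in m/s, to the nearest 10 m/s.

sin 10.1° = 0.1754; sin 36.5° = 0.5948.
V₂ = V₁·(sin θ₂/sin θ₁) = 1489·(0.5948/0.1754) = 5050.51 m/s.

5050 m/s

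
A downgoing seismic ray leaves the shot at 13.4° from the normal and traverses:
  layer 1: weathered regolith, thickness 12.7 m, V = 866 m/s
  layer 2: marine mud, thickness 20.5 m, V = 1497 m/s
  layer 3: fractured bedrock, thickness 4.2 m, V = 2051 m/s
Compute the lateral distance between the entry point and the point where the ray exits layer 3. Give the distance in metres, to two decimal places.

14.75 m

Apply Snell's law at each interface; in layer i the horizontal offset is hᵢ·tan θᵢ.
Layer 1: θ = 13.40°; offset = 12.7·tan 13.40° = 3.0256 m.
Layer 2: sin θ = 1497·sin 13.4°/866 = 0.4006, θ = 23.62°; offset = 20.5·tan 23.62° = 8.9631 m.
Layer 3: sin θ = 2051·sin 13.4°/866 = 0.5489, θ = 33.29°; offset = 4.2·tan 33.29° = 2.7577 m.
Σ offsets = 14.7464 m.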